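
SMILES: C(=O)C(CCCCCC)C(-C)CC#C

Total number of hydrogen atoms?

Hydrogens are implicit in SMILES; fill each atom to its normal valence:
  6 × C: 2 H each → 12
  4 × C: 1 H each → 4
  2 × C: 3 H each → 6
  1 × C: no H
  1 × O: no H
  Total hydrogens = 22.

22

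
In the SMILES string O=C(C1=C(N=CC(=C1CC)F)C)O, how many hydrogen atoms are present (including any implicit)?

10

Hydrogens are implicit in SMILES; fill each atom to its normal valence:
  4 × C (aromatic): no H
  2 × C: 3 H each → 6
  1 × C: 2 H
  1 × C (aromatic): 1 H
  1 × C: no H
  1 × F: no H
  1 × N (aromatic): no H
  1 × O: 1 H
  1 × O: no H
  Total hydrogens = 10.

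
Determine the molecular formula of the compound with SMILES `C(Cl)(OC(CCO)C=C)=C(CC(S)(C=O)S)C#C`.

Heavy atoms from the SMILES: 12 C, 1 Cl, 3 O, 2 S.
Implicit hydrogens by atom environment:
  4 × C: 2 H each → 8
  4 × C: 1 H each → 4
  4 × C: no H
  2 × O: no H
  2 × S: 1 H each → 2
  1 × Cl: no H
  1 × O: 1 H
  Total hydrogens = 15.
Molecular formula: C12H15ClO3S2

C12H15ClO3S2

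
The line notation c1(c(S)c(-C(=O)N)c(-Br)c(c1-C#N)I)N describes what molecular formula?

Heavy atoms from the SMILES: 1 Br, 8 C, 1 I, 3 N, 1 O, 1 S.
Implicit hydrogens by atom environment:
  6 × C (aromatic): no H
  2 × C: no H
  2 × N: 2 H each → 4
  1 × Br: no H
  1 × I: no H
  1 × N: no H
  1 × O: no H
  1 × S: 1 H
  Total hydrogens = 5.
Molecular formula: C8H5BrIN3OS

C8H5BrIN3OS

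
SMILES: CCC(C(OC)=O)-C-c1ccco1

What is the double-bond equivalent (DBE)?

Molecular formula from the SMILES: C10H14O3.
DoU = (2C + 2 + N − H − X)/2 = (2·10 + 2 + 0 − 14 − 0)/2 = 8/2 = 4.
(Structurally: 1 ring(s) + 3 π bond(s) = 4.)

4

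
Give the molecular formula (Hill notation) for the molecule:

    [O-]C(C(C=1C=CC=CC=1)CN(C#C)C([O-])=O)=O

Heavy atoms from the SMILES: 12 C, 1 N, 4 O.
Implicit hydrogens by atom environment:
  5 × C (aromatic): 1 H each → 5
  3 × C: no H
  2 × C: 1 H each → 2
  2 × O: no H
  2 × O (charge -1): no H
  1 × C: 2 H
  1 × C (aromatic): no H
  1 × N: no H
  Total hydrogens = 9.
Net charge -2.
Molecular formula: [C12H9NO4]2-

[C12H9NO4]2-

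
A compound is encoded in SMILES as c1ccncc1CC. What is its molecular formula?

C7H9N

Heavy atoms from the SMILES: 7 C, 1 N.
Implicit hydrogens by atom environment:
  4 × C (aromatic): 1 H each → 4
  1 × C: 3 H
  1 × C: 2 H
  1 × C (aromatic): no H
  1 × N (aromatic): no H
  Total hydrogens = 9.
Molecular formula: C7H9N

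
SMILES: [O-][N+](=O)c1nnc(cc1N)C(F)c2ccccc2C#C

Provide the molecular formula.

C13H9FN4O2

Heavy atoms from the SMILES: 13 C, 1 F, 4 N, 2 O.
Implicit hydrogens by atom environment:
  5 × C (aromatic): 1 H each → 5
  5 × C (aromatic): no H
  2 × C: 1 H each → 2
  2 × N (aromatic): no H
  1 × C: no H
  1 × F: no H
  1 × N: 2 H
  1 × N (charge +1): no H
  1 × O: no H
  1 × O (charge -1): no H
  Total hydrogens = 9.
Molecular formula: C13H9FN4O2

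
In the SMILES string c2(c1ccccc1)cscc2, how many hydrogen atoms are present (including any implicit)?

8

Hydrogens are implicit in SMILES; fill each atom to its normal valence:
  8 × C (aromatic): 1 H each → 8
  2 × C (aromatic): no H
  1 × S (aromatic): no H
  Total hydrogens = 8.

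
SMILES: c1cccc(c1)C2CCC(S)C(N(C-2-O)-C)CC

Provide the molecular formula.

Heavy atoms from the SMILES: 15 C, 1 N, 1 O, 1 S.
Implicit hydrogens by atom environment:
  5 × C (aromatic): 1 H each → 5
  4 × C: 1 H each → 4
  3 × C: 2 H each → 6
  2 × C: 3 H each → 6
  1 × C (aromatic): no H
  1 × N: no H
  1 × O: 1 H
  1 × S: 1 H
  Total hydrogens = 23.
Molecular formula: C15H23NOS

C15H23NOS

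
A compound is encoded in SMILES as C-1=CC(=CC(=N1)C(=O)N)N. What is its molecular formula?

C6H7N3O

Heavy atoms from the SMILES: 6 C, 3 N, 1 O.
Implicit hydrogens by atom environment:
  3 × C (aromatic): 1 H each → 3
  2 × C (aromatic): no H
  2 × N: 2 H each → 4
  1 × C: no H
  1 × N (aromatic): no H
  1 × O: no H
  Total hydrogens = 7.
Molecular formula: C6H7N3O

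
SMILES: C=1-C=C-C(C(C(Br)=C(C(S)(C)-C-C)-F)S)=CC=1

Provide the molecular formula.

C13H16BrFS2

Heavy atoms from the SMILES: 1 Br, 13 C, 1 F, 2 S.
Implicit hydrogens by atom environment:
  5 × C (aromatic): 1 H each → 5
  3 × C: no H
  2 × C: 3 H each → 6
  2 × S: 1 H each → 2
  1 × Br: no H
  1 × C: 2 H
  1 × C: 1 H
  1 × C (aromatic): no H
  1 × F: no H
  Total hydrogens = 16.
Molecular formula: C13H16BrFS2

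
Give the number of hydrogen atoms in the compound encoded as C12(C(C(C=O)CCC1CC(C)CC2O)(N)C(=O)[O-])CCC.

26

Hydrogens are implicit in SMILES; fill each atom to its normal valence:
  6 × C: 2 H each → 12
  5 × C: 1 H each → 5
  3 × C: no H
  2 × C: 3 H each → 6
  2 × O: no H
  1 × N: 2 H
  1 × O: 1 H
  1 × O (charge -1): no H
  Total hydrogens = 26.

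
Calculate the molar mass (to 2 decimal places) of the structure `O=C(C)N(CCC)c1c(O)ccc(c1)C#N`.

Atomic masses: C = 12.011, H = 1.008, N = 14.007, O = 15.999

Molecular formula: C12H14N2O2.
M = 12×12.011 + 14×1.008 + 2×14.007 + 2×15.999 = 218.26 g/mol.

218.26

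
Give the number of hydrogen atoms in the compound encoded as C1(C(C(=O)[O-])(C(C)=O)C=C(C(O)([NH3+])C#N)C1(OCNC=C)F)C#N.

Hydrogens are implicit in SMILES; fill each atom to its normal valence:
  8 × C: no H
  3 × C: 1 H each → 3
  3 × O: no H
  2 × C: 2 H each → 4
  2 × N: no H
  1 × C: 3 H
  1 × F: no H
  1 × N (charge +1): 3 H
  1 × N: 1 H
  1 × O: 1 H
  1 × O (charge -1): no H
  Total hydrogens = 15.

15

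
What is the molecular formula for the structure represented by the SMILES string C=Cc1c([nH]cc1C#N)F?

Heavy atoms from the SMILES: 7 C, 1 F, 2 N.
Implicit hydrogens by atom environment:
  3 × C (aromatic): no H
  1 × C: 2 H
  1 × C (aromatic): 1 H
  1 × C: 1 H
  1 × C: no H
  1 × F: no H
  1 × N (aromatic): 1 H
  1 × N: no H
  Total hydrogens = 5.
Molecular formula: C7H5FN2

C7H5FN2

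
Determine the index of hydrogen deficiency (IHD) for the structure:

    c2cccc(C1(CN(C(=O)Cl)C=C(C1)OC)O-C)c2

7

Molecular formula from the SMILES: C14H16ClNO3.
DoU = (2C + 2 + N − H − X)/2 = (2·14 + 2 + 1 − 16 − 1)/2 = 14/2 = 7.
(Structurally: 2 ring(s) + 5 π bond(s) = 7.)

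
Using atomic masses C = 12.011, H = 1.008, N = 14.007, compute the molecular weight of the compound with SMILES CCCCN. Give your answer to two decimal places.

73.14

Molecular formula: C4H11N.
M = 4×12.011 + 11×1.008 + 1×14.007 = 73.14 g/mol.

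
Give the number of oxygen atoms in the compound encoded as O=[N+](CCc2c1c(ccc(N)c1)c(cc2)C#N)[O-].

The symbol for oxygen appears 2 times in the SMILES.

2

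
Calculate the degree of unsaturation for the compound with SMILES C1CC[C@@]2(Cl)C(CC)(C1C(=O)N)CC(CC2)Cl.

3

Molecular formula from the SMILES: C13H21Cl2NO.
DoU = (2C + 2 + N − H − X)/2 = (2·13 + 2 + 1 − 21 − 2)/2 = 6/2 = 3.
(Structurally: 2 ring(s) + 1 π bond(s) = 3.)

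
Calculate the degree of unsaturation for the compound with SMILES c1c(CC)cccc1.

Molecular formula from the SMILES: C8H10.
DoU = (2C + 2 + N − H − X)/2 = (2·8 + 2 + 0 − 10 − 0)/2 = 8/2 = 4.
(Structurally: 1 ring(s) + 3 π bond(s) = 4.)

4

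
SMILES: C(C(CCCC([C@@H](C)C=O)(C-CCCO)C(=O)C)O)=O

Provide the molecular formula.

Heavy atoms from the SMILES: 15 C, 5 O.
Implicit hydrogens by atom environment:
  7 × C: 2 H each → 14
  4 × C: 1 H each → 4
  3 × O: no H
  2 × C: 3 H each → 6
  2 × C: no H
  2 × O: 1 H each → 2
  Total hydrogens = 26.
Molecular formula: C15H26O5

C15H26O5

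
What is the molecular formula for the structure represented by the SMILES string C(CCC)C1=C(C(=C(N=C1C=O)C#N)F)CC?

C13H15FN2O

Heavy atoms from the SMILES: 13 C, 1 F, 2 N, 1 O.
Implicit hydrogens by atom environment:
  5 × C (aromatic): no H
  4 × C: 2 H each → 8
  2 × C: 3 H each → 6
  1 × C: 1 H
  1 × C: no H
  1 × F: no H
  1 × N (aromatic): no H
  1 × N: no H
  1 × O: no H
  Total hydrogens = 15.
Molecular formula: C13H15FN2O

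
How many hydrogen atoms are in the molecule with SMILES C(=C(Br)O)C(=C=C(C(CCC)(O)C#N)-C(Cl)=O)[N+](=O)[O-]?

Hydrogens are implicit in SMILES; fill each atom to its normal valence:
  7 × C: no H
  2 × C: 2 H each → 4
  2 × O: 1 H each → 2
  2 × O: no H
  1 × Br: no H
  1 × C: 3 H
  1 × C: 1 H
  1 × Cl: no H
  1 × N: no H
  1 × N (charge +1): no H
  1 × O (charge -1): no H
  Total hydrogens = 10.

10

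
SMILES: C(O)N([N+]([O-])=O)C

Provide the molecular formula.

Heavy atoms from the SMILES: 2 C, 2 N, 3 O.
Implicit hydrogens by atom environment:
  1 × C: 3 H
  1 × C: 2 H
  1 × N: no H
  1 × N (charge +1): no H
  1 × O: 1 H
  1 × O: no H
  1 × O (charge -1): no H
  Total hydrogens = 6.
Molecular formula: C2H6N2O3

C2H6N2O3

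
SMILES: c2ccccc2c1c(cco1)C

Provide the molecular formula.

C11H10O

Heavy atoms from the SMILES: 11 C, 1 O.
Implicit hydrogens by atom environment:
  7 × C (aromatic): 1 H each → 7
  3 × C (aromatic): no H
  1 × C: 3 H
  1 × O (aromatic): no H
  Total hydrogens = 10.
Molecular formula: C11H10O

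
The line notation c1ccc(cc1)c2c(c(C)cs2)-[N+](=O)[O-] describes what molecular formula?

C11H9NO2S

Heavy atoms from the SMILES: 11 C, 1 N, 2 O, 1 S.
Implicit hydrogens by atom environment:
  6 × C (aromatic): 1 H each → 6
  4 × C (aromatic): no H
  1 × C: 3 H
  1 × N (charge +1): no H
  1 × O: no H
  1 × O (charge -1): no H
  1 × S (aromatic): no H
  Total hydrogens = 9.
Molecular formula: C11H9NO2S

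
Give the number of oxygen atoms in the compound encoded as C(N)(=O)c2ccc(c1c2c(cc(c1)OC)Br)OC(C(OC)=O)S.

5

The symbol for oxygen appears 5 times in the SMILES.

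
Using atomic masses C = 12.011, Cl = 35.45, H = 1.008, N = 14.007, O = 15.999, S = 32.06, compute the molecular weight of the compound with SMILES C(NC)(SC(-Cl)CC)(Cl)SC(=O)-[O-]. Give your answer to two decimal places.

263.17

Molecular formula: C6H10Cl2NO2S2-.
M = 6×12.011 + 2×35.45 + 10×1.008 + 1×14.007 + 2×15.999 + 2×32.06 = 263.17 g/mol.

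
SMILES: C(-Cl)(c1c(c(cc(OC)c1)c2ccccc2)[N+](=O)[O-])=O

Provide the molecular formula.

C14H10ClNO4

Heavy atoms from the SMILES: 14 C, 1 Cl, 1 N, 4 O.
Implicit hydrogens by atom environment:
  7 × C (aromatic): 1 H each → 7
  5 × C (aromatic): no H
  3 × O: no H
  1 × C: 3 H
  1 × C: no H
  1 × Cl: no H
  1 × N (charge +1): no H
  1 × O (charge -1): no H
  Total hydrogens = 10.
Molecular formula: C14H10ClNO4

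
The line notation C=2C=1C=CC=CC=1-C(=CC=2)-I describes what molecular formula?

Heavy atoms from the SMILES: 10 C, 1 I.
Implicit hydrogens by atom environment:
  7 × C (aromatic): 1 H each → 7
  3 × C (aromatic): no H
  1 × I: no H
  Total hydrogens = 7.
Molecular formula: C10H7I

C10H7I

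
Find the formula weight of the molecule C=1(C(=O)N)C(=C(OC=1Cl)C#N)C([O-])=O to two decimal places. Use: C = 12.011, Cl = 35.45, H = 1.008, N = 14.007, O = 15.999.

213.55

Molecular formula: C7H2ClN2O4-.
M = 7×12.011 + 1×35.45 + 2×1.008 + 2×14.007 + 4×15.999 = 213.55 g/mol.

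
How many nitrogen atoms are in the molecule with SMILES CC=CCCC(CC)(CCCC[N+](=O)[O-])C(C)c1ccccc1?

The symbol for nitrogen appears 1 time in the SMILES.

1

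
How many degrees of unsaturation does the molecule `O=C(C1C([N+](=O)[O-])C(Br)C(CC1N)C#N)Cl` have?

Molecular formula from the SMILES: C8H9BrClN3O3.
DoU = (2C + 2 + N − H − X)/2 = (2·8 + 2 + 3 − 9 − 2)/2 = 10/2 = 5.
(Structurally: 1 ring(s) + 4 π bond(s) = 5.)

5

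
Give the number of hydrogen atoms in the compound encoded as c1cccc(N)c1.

7

Hydrogens are implicit in SMILES; fill each atom to its normal valence:
  5 × C (aromatic): 1 H each → 5
  1 × C (aromatic): no H
  1 × N: 2 H
  Total hydrogens = 7.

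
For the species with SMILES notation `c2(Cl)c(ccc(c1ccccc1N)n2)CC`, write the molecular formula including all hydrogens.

Heavy atoms from the SMILES: 13 C, 1 Cl, 2 N.
Implicit hydrogens by atom environment:
  6 × C (aromatic): 1 H each → 6
  5 × C (aromatic): no H
  1 × C: 3 H
  1 × C: 2 H
  1 × Cl: no H
  1 × N: 2 H
  1 × N (aromatic): no H
  Total hydrogens = 13.
Molecular formula: C13H13ClN2

C13H13ClN2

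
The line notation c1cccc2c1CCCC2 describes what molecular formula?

Heavy atoms from the SMILES: 10 C.
Implicit hydrogens by atom environment:
  4 × C: 2 H each → 8
  4 × C (aromatic): 1 H each → 4
  2 × C (aromatic): no H
  Total hydrogens = 12.
Molecular formula: C10H12

C10H12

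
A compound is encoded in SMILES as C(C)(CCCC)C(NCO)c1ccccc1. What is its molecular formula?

C14H23NO

Heavy atoms from the SMILES: 14 C, 1 N, 1 O.
Implicit hydrogens by atom environment:
  5 × C (aromatic): 1 H each → 5
  4 × C: 2 H each → 8
  2 × C: 3 H each → 6
  2 × C: 1 H each → 2
  1 × C (aromatic): no H
  1 × N: 1 H
  1 × O: 1 H
  Total hydrogens = 23.
Molecular formula: C14H23NO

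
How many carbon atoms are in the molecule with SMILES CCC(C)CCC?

7

The symbol for carbon appears 7 times in the SMILES.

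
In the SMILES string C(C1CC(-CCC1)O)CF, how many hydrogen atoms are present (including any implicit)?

15

Hydrogens are implicit in SMILES; fill each atom to its normal valence:
  6 × C: 2 H each → 12
  2 × C: 1 H each → 2
  1 × F: no H
  1 × O: 1 H
  Total hydrogens = 15.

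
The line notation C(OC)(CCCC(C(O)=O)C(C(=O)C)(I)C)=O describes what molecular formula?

Heavy atoms from the SMILES: 11 C, 1 I, 5 O.
Implicit hydrogens by atom environment:
  4 × C: no H
  4 × O: no H
  3 × C: 3 H each → 9
  3 × C: 2 H each → 6
  1 × C: 1 H
  1 × I: no H
  1 × O: 1 H
  Total hydrogens = 17.
Molecular formula: C11H17IO5

C11H17IO5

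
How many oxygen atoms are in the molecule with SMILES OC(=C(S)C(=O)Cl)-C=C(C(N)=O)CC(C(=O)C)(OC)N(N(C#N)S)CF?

5

The symbol for oxygen appears 5 times in the SMILES.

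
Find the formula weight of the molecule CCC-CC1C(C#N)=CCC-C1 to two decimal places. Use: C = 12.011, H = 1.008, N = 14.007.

Molecular formula: C11H17N.
M = 11×12.011 + 17×1.008 + 1×14.007 = 163.26 g/mol.

163.26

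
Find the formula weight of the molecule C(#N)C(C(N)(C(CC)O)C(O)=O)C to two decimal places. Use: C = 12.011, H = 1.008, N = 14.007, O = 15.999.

Molecular formula: C8H14N2O3.
M = 8×12.011 + 14×1.008 + 2×14.007 + 3×15.999 = 186.21 g/mol.

186.21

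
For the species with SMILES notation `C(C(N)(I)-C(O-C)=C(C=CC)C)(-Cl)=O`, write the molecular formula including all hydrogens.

C9H13ClINO2

Heavy atoms from the SMILES: 9 C, 1 Cl, 1 I, 1 N, 2 O.
Implicit hydrogens by atom environment:
  4 × C: no H
  3 × C: 3 H each → 9
  2 × C: 1 H each → 2
  2 × O: no H
  1 × Cl: no H
  1 × I: no H
  1 × N: 2 H
  Total hydrogens = 13.
Molecular formula: C9H13ClINO2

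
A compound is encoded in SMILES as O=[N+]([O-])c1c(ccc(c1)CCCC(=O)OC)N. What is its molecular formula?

C11H14N2O4

Heavy atoms from the SMILES: 11 C, 2 N, 4 O.
Implicit hydrogens by atom environment:
  3 × C: 2 H each → 6
  3 × C (aromatic): 1 H each → 3
  3 × C (aromatic): no H
  3 × O: no H
  1 × C: 3 H
  1 × C: no H
  1 × N: 2 H
  1 × N (charge +1): no H
  1 × O (charge -1): no H
  Total hydrogens = 14.
Molecular formula: C11H14N2O4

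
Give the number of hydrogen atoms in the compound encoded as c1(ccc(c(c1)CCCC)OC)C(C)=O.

18

Hydrogens are implicit in SMILES; fill each atom to its normal valence:
  3 × C: 3 H each → 9
  3 × C: 2 H each → 6
  3 × C (aromatic): 1 H each → 3
  3 × C (aromatic): no H
  2 × O: no H
  1 × C: no H
  Total hydrogens = 18.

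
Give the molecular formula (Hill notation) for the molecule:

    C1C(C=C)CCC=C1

Heavy atoms from the SMILES: 8 C.
Implicit hydrogens by atom environment:
  4 × C: 2 H each → 8
  4 × C: 1 H each → 4
  Total hydrogens = 12.
Molecular formula: C8H12

C8H12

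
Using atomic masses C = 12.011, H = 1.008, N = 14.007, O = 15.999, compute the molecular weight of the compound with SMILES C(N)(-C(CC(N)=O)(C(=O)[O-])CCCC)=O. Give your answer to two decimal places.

Molecular formula: C9H15N2O4-.
M = 9×12.011 + 15×1.008 + 2×14.007 + 4×15.999 = 215.23 g/mol.

215.23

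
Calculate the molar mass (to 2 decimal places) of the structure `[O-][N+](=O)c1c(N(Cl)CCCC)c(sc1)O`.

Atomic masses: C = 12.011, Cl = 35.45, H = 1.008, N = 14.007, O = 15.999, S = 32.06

Molecular formula: C8H11ClN2O3S.
M = 8×12.011 + 1×35.45 + 11×1.008 + 2×14.007 + 3×15.999 + 1×32.06 = 250.70 g/mol.

250.70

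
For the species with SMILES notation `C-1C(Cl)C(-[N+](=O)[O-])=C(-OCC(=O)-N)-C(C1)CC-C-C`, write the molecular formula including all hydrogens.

Heavy atoms from the SMILES: 12 C, 1 Cl, 2 N, 4 O.
Implicit hydrogens by atom environment:
  6 × C: 2 H each → 12
  3 × C: no H
  3 × O: no H
  2 × C: 1 H each → 2
  1 × C: 3 H
  1 × Cl: no H
  1 × N: 2 H
  1 × N (charge +1): no H
  1 × O (charge -1): no H
  Total hydrogens = 19.
Molecular formula: C12H19ClN2O4

C12H19ClN2O4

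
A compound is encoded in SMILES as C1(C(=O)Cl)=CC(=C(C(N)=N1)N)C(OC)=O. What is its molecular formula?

Heavy atoms from the SMILES: 8 C, 1 Cl, 3 N, 3 O.
Implicit hydrogens by atom environment:
  4 × C (aromatic): no H
  3 × O: no H
  2 × C: no H
  2 × N: 2 H each → 4
  1 × C: 3 H
  1 × C (aromatic): 1 H
  1 × Cl: no H
  1 × N (aromatic): no H
  Total hydrogens = 8.
Molecular formula: C8H8ClN3O3

C8H8ClN3O3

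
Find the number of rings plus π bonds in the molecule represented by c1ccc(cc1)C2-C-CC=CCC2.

6

Molecular formula from the SMILES: C13H16.
DoU = (2C + 2 + N − H − X)/2 = (2·13 + 2 + 0 − 16 − 0)/2 = 12/2 = 6.
(Structurally: 2 ring(s) + 4 π bond(s) = 6.)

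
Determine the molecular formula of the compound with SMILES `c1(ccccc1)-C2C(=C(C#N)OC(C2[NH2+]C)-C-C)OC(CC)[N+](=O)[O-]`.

C18H24N3O4+

Heavy atoms from the SMILES: 18 C, 3 N, 4 O.
Implicit hydrogens by atom environment:
  5 × C (aromatic): 1 H each → 5
  4 × C: 1 H each → 4
  3 × C: 3 H each → 9
  3 × C: no H
  3 × O: no H
  2 × C: 2 H each → 4
  1 × C (aromatic): no H
  1 × N (charge +1): 2 H
  1 × N: no H
  1 × N (charge +1): no H
  1 × O (charge -1): no H
  Total hydrogens = 24.
Net charge +1.
Molecular formula: C18H24N3O4+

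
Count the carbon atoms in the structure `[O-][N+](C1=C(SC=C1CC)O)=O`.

The symbol for carbon appears 6 times in the SMILES.

6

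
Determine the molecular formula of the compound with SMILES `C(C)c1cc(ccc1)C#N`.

C9H9N

Heavy atoms from the SMILES: 9 C, 1 N.
Implicit hydrogens by atom environment:
  4 × C (aromatic): 1 H each → 4
  2 × C (aromatic): no H
  1 × C: 3 H
  1 × C: 2 H
  1 × C: no H
  1 × N: no H
  Total hydrogens = 9.
Molecular formula: C9H9N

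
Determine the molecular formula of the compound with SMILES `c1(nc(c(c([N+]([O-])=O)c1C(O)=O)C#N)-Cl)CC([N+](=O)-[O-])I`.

C9H4ClIN4O6

Heavy atoms from the SMILES: 9 C, 1 Cl, 1 I, 4 N, 6 O.
Implicit hydrogens by atom environment:
  5 × C (aromatic): no H
  3 × O: no H
  2 × C: no H
  2 × N (charge +1): no H
  2 × O (charge -1): no H
  1 × C: 2 H
  1 × C: 1 H
  1 × Cl: no H
  1 × I: no H
  1 × N (aromatic): no H
  1 × N: no H
  1 × O: 1 H
  Total hydrogens = 4.
Molecular formula: C9H4ClIN4O6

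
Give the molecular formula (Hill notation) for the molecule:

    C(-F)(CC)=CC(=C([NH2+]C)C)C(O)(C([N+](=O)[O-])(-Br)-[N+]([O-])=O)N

C10H17BrFN4O5+

Heavy atoms from the SMILES: 1 Br, 10 C, 1 F, 4 N, 5 O.
Implicit hydrogens by atom environment:
  5 × C: no H
  3 × C: 3 H each → 9
  2 × N (charge +1): no H
  2 × O: no H
  2 × O (charge -1): no H
  1 × Br: no H
  1 × C: 2 H
  1 × C: 1 H
  1 × F: no H
  1 × N (charge +1): 2 H
  1 × N: 2 H
  1 × O: 1 H
  Total hydrogens = 17.
Net charge +1.
Molecular formula: C10H17BrFN4O5+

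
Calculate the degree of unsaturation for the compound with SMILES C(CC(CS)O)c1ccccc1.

Molecular formula from the SMILES: C10H14OS.
DoU = (2C + 2 + N − H − X)/2 = (2·10 + 2 + 0 − 14 − 0)/2 = 8/2 = 4.
(Structurally: 1 ring(s) + 3 π bond(s) = 4.)

4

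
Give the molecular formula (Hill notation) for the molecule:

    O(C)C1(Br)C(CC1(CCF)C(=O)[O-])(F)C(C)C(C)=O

C12H16BrF2O4-

Heavy atoms from the SMILES: 1 Br, 12 C, 2 F, 4 O.
Implicit hydrogens by atom environment:
  5 × C: no H
  3 × C: 3 H each → 9
  3 × C: 2 H each → 6
  3 × O: no H
  2 × F: no H
  1 × Br: no H
  1 × C: 1 H
  1 × O (charge -1): no H
  Total hydrogens = 16.
Net charge -1.
Molecular formula: C12H16BrF2O4-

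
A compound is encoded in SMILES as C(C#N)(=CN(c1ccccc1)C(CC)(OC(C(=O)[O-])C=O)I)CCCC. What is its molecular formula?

C19H22IN2O4-

Heavy atoms from the SMILES: 19 C, 1 I, 2 N, 4 O.
Implicit hydrogens by atom environment:
  5 × C (aromatic): 1 H each → 5
  4 × C: 2 H each → 8
  4 × C: no H
  3 × C: 1 H each → 3
  3 × O: no H
  2 × C: 3 H each → 6
  2 × N: no H
  1 × C (aromatic): no H
  1 × I: no H
  1 × O (charge -1): no H
  Total hydrogens = 22.
Net charge -1.
Molecular formula: C19H22IN2O4-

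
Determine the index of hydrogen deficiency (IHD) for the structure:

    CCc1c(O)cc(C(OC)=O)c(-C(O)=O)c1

Molecular formula from the SMILES: C11H12O5.
DoU = (2C + 2 + N − H − X)/2 = (2·11 + 2 + 0 − 12 − 0)/2 = 12/2 = 6.
(Structurally: 1 ring(s) + 5 π bond(s) = 6.)

6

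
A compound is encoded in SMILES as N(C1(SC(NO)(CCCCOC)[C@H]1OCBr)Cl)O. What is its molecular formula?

Heavy atoms from the SMILES: 1 Br, 9 C, 1 Cl, 2 N, 4 O, 1 S.
Implicit hydrogens by atom environment:
  5 × C: 2 H each → 10
  2 × C: no H
  2 × N: 1 H each → 2
  2 × O: 1 H each → 2
  2 × O: no H
  1 × Br: no H
  1 × C: 3 H
  1 × C: 1 H
  1 × Cl: no H
  1 × S: no H
  Total hydrogens = 18.
Molecular formula: C9H18BrClN2O4S

C9H18BrClN2O4S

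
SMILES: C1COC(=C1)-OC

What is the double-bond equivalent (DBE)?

Molecular formula from the SMILES: C5H8O2.
DoU = (2C + 2 + N − H − X)/2 = (2·5 + 2 + 0 − 8 − 0)/2 = 4/2 = 2.
(Structurally: 1 ring(s) + 1 π bond(s) = 2.)

2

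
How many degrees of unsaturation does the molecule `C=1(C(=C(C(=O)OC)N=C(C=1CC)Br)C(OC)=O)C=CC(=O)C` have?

Molecular formula from the SMILES: C15H16BrNO5.
DoU = (2C + 2 + N − H − X)/2 = (2·15 + 2 + 1 − 16 − 1)/2 = 16/2 = 8.
(Structurally: 1 ring(s) + 7 π bond(s) = 8.)

8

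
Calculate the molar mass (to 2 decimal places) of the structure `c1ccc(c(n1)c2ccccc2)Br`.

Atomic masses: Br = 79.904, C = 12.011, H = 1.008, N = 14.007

234.10

Molecular formula: C11H8BrN.
M = 1×79.904 + 11×12.011 + 8×1.008 + 1×14.007 = 234.10 g/mol.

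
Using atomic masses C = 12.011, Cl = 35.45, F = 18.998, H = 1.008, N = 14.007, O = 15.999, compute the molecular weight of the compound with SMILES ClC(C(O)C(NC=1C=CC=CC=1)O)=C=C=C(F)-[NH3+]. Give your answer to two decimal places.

271.70

Molecular formula: C12H13ClFN2O2+.
M = 12×12.011 + 1×35.45 + 1×18.998 + 13×1.008 + 2×14.007 + 2×15.999 = 271.70 g/mol.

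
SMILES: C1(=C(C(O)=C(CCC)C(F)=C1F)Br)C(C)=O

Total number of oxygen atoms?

The symbol for oxygen appears 2 times in the SMILES.

2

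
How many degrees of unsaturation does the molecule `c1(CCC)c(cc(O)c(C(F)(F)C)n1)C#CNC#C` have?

8

Molecular formula from the SMILES: C14H14F2N2O.
DoU = (2C + 2 + N − H − X)/2 = (2·14 + 2 + 2 − 14 − 2)/2 = 16/2 = 8.
(Structurally: 1 ring(s) + 7 π bond(s) = 8.)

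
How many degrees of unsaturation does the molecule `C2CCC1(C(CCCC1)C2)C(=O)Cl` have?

Molecular formula from the SMILES: C11H17ClO.
DoU = (2C + 2 + N − H − X)/2 = (2·11 + 2 + 0 − 17 − 1)/2 = 6/2 = 3.
(Structurally: 2 ring(s) + 1 π bond(s) = 3.)

3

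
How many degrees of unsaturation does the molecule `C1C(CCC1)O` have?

Molecular formula from the SMILES: C5H10O.
DoU = (2C + 2 + N − H − X)/2 = (2·5 + 2 + 0 − 10 − 0)/2 = 2/2 = 1.
(Structurally: 1 ring(s) + 0 π bond(s) = 1.)

1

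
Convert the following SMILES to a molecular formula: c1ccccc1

C6H6

Heavy atoms from the SMILES: 6 C.
Implicit hydrogens by atom environment:
  6 × C (aromatic): 1 H each → 6
  Total hydrogens = 6.
Molecular formula: C6H6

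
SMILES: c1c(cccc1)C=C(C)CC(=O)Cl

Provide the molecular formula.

C11H11ClO

Heavy atoms from the SMILES: 11 C, 1 Cl, 1 O.
Implicit hydrogens by atom environment:
  5 × C (aromatic): 1 H each → 5
  2 × C: no H
  1 × C: 3 H
  1 × C: 2 H
  1 × C: 1 H
  1 × C (aromatic): no H
  1 × Cl: no H
  1 × O: no H
  Total hydrogens = 11.
Molecular formula: C11H11ClO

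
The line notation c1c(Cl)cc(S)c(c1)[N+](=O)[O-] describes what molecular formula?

C6H4ClNO2S

Heavy atoms from the SMILES: 6 C, 1 Cl, 1 N, 2 O, 1 S.
Implicit hydrogens by atom environment:
  3 × C (aromatic): 1 H each → 3
  3 × C (aromatic): no H
  1 × Cl: no H
  1 × N (charge +1): no H
  1 × O: no H
  1 × O (charge -1): no H
  1 × S: 1 H
  Total hydrogens = 4.
Molecular formula: C6H4ClNO2S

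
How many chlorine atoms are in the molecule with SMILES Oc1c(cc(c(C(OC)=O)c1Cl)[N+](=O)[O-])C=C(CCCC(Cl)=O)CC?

The symbol for chlorine appears 2 times in the SMILES.

2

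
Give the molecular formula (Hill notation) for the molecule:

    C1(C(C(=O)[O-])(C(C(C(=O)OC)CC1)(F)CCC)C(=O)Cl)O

Heavy atoms from the SMILES: 13 C, 1 Cl, 1 F, 6 O.
Implicit hydrogens by atom environment:
  5 × C: no H
  4 × C: 2 H each → 8
  4 × O: no H
  2 × C: 3 H each → 6
  2 × C: 1 H each → 2
  1 × Cl: no H
  1 × F: no H
  1 × O: 1 H
  1 × O (charge -1): no H
  Total hydrogens = 17.
Net charge -1.
Molecular formula: C13H17ClFO6-

C13H17ClFO6-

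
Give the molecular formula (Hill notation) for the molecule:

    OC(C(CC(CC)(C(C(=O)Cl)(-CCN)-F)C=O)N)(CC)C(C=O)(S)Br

C15H25BrClFN2O4S

Heavy atoms from the SMILES: 1 Br, 15 C, 1 Cl, 1 F, 2 N, 4 O, 1 S.
Implicit hydrogens by atom environment:
  5 × C: 2 H each → 10
  5 × C: no H
  3 × C: 1 H each → 3
  3 × O: no H
  2 × C: 3 H each → 6
  2 × N: 2 H each → 4
  1 × Br: no H
  1 × Cl: no H
  1 × F: no H
  1 × O: 1 H
  1 × S: 1 H
  Total hydrogens = 25.
Molecular formula: C15H25BrClFN2O4S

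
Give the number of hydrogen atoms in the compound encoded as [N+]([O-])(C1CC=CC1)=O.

7

Hydrogens are implicit in SMILES; fill each atom to its normal valence:
  3 × C: 1 H each → 3
  2 × C: 2 H each → 4
  1 × N (charge +1): no H
  1 × O: no H
  1 × O (charge -1): no H
  Total hydrogens = 7.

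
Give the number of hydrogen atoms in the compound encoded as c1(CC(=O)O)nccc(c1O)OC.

Hydrogens are implicit in SMILES; fill each atom to its normal valence:
  3 × C (aromatic): no H
  2 × C (aromatic): 1 H each → 2
  2 × O: 1 H each → 2
  2 × O: no H
  1 × C: 3 H
  1 × C: 2 H
  1 × C: no H
  1 × N (aromatic): no H
  Total hydrogens = 9.

9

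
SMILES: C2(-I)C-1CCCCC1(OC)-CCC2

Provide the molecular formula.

Heavy atoms from the SMILES: 11 C, 1 I, 1 O.
Implicit hydrogens by atom environment:
  7 × C: 2 H each → 14
  2 × C: 1 H each → 2
  1 × C: 3 H
  1 × C: no H
  1 × I: no H
  1 × O: no H
  Total hydrogens = 19.
Molecular formula: C11H19IO

C11H19IO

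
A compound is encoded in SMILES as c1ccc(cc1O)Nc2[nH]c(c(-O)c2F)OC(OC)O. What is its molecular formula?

C12H13FN2O5

Heavy atoms from the SMILES: 12 C, 1 F, 2 N, 5 O.
Implicit hydrogens by atom environment:
  6 × C (aromatic): no H
  4 × C (aromatic): 1 H each → 4
  3 × O: 1 H each → 3
  2 × O: no H
  1 × C: 3 H
  1 × C: 1 H
  1 × F: no H
  1 × N (aromatic): 1 H
  1 × N: 1 H
  Total hydrogens = 13.
Molecular formula: C12H13FN2O5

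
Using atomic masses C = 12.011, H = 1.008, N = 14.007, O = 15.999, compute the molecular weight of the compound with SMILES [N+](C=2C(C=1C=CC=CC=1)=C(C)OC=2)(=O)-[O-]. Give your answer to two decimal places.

Molecular formula: C11H9NO3.
M = 11×12.011 + 9×1.008 + 1×14.007 + 3×15.999 = 203.20 g/mol.

203.20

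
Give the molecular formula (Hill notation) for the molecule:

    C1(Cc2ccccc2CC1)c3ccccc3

Heavy atoms from the SMILES: 16 C.
Implicit hydrogens by atom environment:
  9 × C (aromatic): 1 H each → 9
  3 × C: 2 H each → 6
  3 × C (aromatic): no H
  1 × C: 1 H
  Total hydrogens = 16.
Molecular formula: C16H16

C16H16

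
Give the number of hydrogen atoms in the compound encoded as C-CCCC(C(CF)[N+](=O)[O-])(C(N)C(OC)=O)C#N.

18

Hydrogens are implicit in SMILES; fill each atom to its normal valence:
  4 × C: 2 H each → 8
  3 × C: no H
  3 × O: no H
  2 × C: 3 H each → 6
  2 × C: 1 H each → 2
  1 × F: no H
  1 × N: 2 H
  1 × N: no H
  1 × N (charge +1): no H
  1 × O (charge -1): no H
  Total hydrogens = 18.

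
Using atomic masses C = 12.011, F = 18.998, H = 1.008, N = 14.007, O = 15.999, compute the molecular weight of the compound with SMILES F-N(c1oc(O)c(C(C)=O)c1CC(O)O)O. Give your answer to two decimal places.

Molecular formula: C8H10FNO6.
M = 8×12.011 + 1×18.998 + 10×1.008 + 1×14.007 + 6×15.999 = 235.17 g/mol.

235.17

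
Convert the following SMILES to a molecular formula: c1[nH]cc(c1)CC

C6H9N

Heavy atoms from the SMILES: 6 C, 1 N.
Implicit hydrogens by atom environment:
  3 × C (aromatic): 1 H each → 3
  1 × C: 3 H
  1 × C: 2 H
  1 × C (aromatic): no H
  1 × N (aromatic): 1 H
  Total hydrogens = 9.
Molecular formula: C6H9N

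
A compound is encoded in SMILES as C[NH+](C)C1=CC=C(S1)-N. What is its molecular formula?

Heavy atoms from the SMILES: 6 C, 2 N, 1 S.
Implicit hydrogens by atom environment:
  2 × C: 3 H each → 6
  2 × C (aromatic): 1 H each → 2
  2 × C (aromatic): no H
  1 × N: 2 H
  1 × N (charge +1): 1 H
  1 × S (aromatic): no H
  Total hydrogens = 11.
Net charge +1.
Molecular formula: C6H11N2S+

C6H11N2S+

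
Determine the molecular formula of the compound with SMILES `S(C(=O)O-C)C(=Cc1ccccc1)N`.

C10H11NO2S

Heavy atoms from the SMILES: 10 C, 1 N, 2 O, 1 S.
Implicit hydrogens by atom environment:
  5 × C (aromatic): 1 H each → 5
  2 × C: no H
  2 × O: no H
  1 × C: 3 H
  1 × C: 1 H
  1 × C (aromatic): no H
  1 × N: 2 H
  1 × S: no H
  Total hydrogens = 11.
Molecular formula: C10H11NO2S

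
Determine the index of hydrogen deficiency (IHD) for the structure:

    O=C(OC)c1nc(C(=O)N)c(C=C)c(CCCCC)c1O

Molecular formula from the SMILES: C15H20N2O4.
DoU = (2C + 2 + N − H − X)/2 = (2·15 + 2 + 2 − 20 − 0)/2 = 14/2 = 7.
(Structurally: 1 ring(s) + 6 π bond(s) = 7.)

7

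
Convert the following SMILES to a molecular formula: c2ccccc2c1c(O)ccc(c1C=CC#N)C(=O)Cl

C16H10ClNO2

Heavy atoms from the SMILES: 16 C, 1 Cl, 1 N, 2 O.
Implicit hydrogens by atom environment:
  7 × C (aromatic): 1 H each → 7
  5 × C (aromatic): no H
  2 × C: 1 H each → 2
  2 × C: no H
  1 × Cl: no H
  1 × N: no H
  1 × O: 1 H
  1 × O: no H
  Total hydrogens = 10.
Molecular formula: C16H10ClNO2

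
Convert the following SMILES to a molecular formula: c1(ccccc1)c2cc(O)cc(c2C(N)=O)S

C13H11NO2S

Heavy atoms from the SMILES: 13 C, 1 N, 2 O, 1 S.
Implicit hydrogens by atom environment:
  7 × C (aromatic): 1 H each → 7
  5 × C (aromatic): no H
  1 × C: no H
  1 × N: 2 H
  1 × O: 1 H
  1 × O: no H
  1 × S: 1 H
  Total hydrogens = 11.
Molecular formula: C13H11NO2S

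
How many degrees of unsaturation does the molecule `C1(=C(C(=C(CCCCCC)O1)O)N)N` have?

3

Molecular formula from the SMILES: C10H18N2O2.
DoU = (2C + 2 + N − H − X)/2 = (2·10 + 2 + 2 − 18 − 0)/2 = 6/2 = 3.
(Structurally: 1 ring(s) + 2 π bond(s) = 3.)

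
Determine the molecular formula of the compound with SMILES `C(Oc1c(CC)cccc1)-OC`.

C10H14O2

Heavy atoms from the SMILES: 10 C, 2 O.
Implicit hydrogens by atom environment:
  4 × C (aromatic): 1 H each → 4
  2 × C: 3 H each → 6
  2 × C: 2 H each → 4
  2 × C (aromatic): no H
  2 × O: no H
  Total hydrogens = 14.
Molecular formula: C10H14O2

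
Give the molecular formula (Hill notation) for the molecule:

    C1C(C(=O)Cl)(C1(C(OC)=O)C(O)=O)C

Heavy atoms from the SMILES: 8 C, 1 Cl, 5 O.
Implicit hydrogens by atom environment:
  5 × C: no H
  4 × O: no H
  2 × C: 3 H each → 6
  1 × C: 2 H
  1 × Cl: no H
  1 × O: 1 H
  Total hydrogens = 9.
Molecular formula: C8H9ClO5

C8H9ClO5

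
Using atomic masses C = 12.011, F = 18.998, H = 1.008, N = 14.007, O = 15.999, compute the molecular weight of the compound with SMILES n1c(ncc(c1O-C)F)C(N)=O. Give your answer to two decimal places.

Molecular formula: C6H6FN3O2.
M = 6×12.011 + 1×18.998 + 6×1.008 + 3×14.007 + 2×15.999 = 171.13 g/mol.

171.13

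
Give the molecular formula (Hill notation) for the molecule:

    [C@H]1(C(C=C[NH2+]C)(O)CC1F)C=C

Heavy atoms from the SMILES: 9 C, 1 F, 1 N, 1 O.
Implicit hydrogens by atom environment:
  5 × C: 1 H each → 5
  2 × C: 2 H each → 4
  1 × C: 3 H
  1 × C: no H
  1 × F: no H
  1 × N (charge +1): 2 H
  1 × O: 1 H
  Total hydrogens = 15.
Net charge +1.
Molecular formula: C9H15FNO+

C9H15FNO+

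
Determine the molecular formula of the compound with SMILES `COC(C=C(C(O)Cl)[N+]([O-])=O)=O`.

C5H6ClNO5

Heavy atoms from the SMILES: 5 C, 1 Cl, 1 N, 5 O.
Implicit hydrogens by atom environment:
  3 × O: no H
  2 × C: 1 H each → 2
  2 × C: no H
  1 × C: 3 H
  1 × Cl: no H
  1 × N (charge +1): no H
  1 × O: 1 H
  1 × O (charge -1): no H
  Total hydrogens = 6.
Molecular formula: C5H6ClNO5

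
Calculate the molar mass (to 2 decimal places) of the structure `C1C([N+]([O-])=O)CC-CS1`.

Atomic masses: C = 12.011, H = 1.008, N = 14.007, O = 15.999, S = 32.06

147.19

Molecular formula: C5H9NO2S.
M = 5×12.011 + 9×1.008 + 1×14.007 + 2×15.999 + 1×32.06 = 147.19 g/mol.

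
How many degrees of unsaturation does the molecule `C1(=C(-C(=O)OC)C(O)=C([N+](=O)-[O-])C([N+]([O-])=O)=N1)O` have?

Molecular formula from the SMILES: C7H5N3O8.
DoU = (2C + 2 + N − H − X)/2 = (2·7 + 2 + 3 − 5 − 0)/2 = 14/2 = 7.
(Structurally: 1 ring(s) + 6 π bond(s) = 7.)

7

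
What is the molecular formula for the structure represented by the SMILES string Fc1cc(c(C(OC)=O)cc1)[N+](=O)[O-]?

C8H6FNO4

Heavy atoms from the SMILES: 8 C, 1 F, 1 N, 4 O.
Implicit hydrogens by atom environment:
  3 × C (aromatic): 1 H each → 3
  3 × C (aromatic): no H
  3 × O: no H
  1 × C: 3 H
  1 × C: no H
  1 × F: no H
  1 × N (charge +1): no H
  1 × O (charge -1): no H
  Total hydrogens = 6.
Molecular formula: C8H6FNO4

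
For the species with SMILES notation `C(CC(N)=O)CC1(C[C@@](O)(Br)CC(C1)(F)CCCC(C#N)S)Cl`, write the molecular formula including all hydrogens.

C15H23BrClFN2O2S

Heavy atoms from the SMILES: 1 Br, 15 C, 1 Cl, 1 F, 2 N, 2 O, 1 S.
Implicit hydrogens by atom environment:
  9 × C: 2 H each → 18
  5 × C: no H
  1 × Br: no H
  1 × C: 1 H
  1 × Cl: no H
  1 × F: no H
  1 × N: 2 H
  1 × N: no H
  1 × O: 1 H
  1 × O: no H
  1 × S: 1 H
  Total hydrogens = 23.
Molecular formula: C15H23BrClFN2O2S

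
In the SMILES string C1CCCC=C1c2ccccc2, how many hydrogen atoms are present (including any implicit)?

Hydrogens are implicit in SMILES; fill each atom to its normal valence:
  5 × C (aromatic): 1 H each → 5
  4 × C: 2 H each → 8
  1 × C: 1 H
  1 × C: no H
  1 × C (aromatic): no H
  Total hydrogens = 14.

14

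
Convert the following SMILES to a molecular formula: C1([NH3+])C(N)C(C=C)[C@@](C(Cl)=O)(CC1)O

C9H16ClN2O2+

Heavy atoms from the SMILES: 9 C, 1 Cl, 2 N, 2 O.
Implicit hydrogens by atom environment:
  4 × C: 1 H each → 4
  3 × C: 2 H each → 6
  2 × C: no H
  1 × Cl: no H
  1 × N (charge +1): 3 H
  1 × N: 2 H
  1 × O: 1 H
  1 × O: no H
  Total hydrogens = 16.
Net charge +1.
Molecular formula: C9H16ClN2O2+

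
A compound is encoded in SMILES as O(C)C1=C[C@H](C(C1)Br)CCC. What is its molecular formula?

Heavy atoms from the SMILES: 1 Br, 9 C, 1 O.
Implicit hydrogens by atom environment:
  3 × C: 2 H each → 6
  3 × C: 1 H each → 3
  2 × C: 3 H each → 6
  1 × Br: no H
  1 × C: no H
  1 × O: no H
  Total hydrogens = 15.
Molecular formula: C9H15BrO

C9H15BrO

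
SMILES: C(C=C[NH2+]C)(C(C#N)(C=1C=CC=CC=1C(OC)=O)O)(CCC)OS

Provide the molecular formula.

Heavy atoms from the SMILES: 17 C, 2 N, 4 O, 1 S.
Implicit hydrogens by atom environment:
  4 × C (aromatic): 1 H each → 4
  4 × C: no H
  3 × C: 3 H each → 9
  3 × O: no H
  2 × C: 2 H each → 4
  2 × C: 1 H each → 2
  2 × C (aromatic): no H
  1 × N (charge +1): 2 H
  1 × N: no H
  1 × O: 1 H
  1 × S: 1 H
  Total hydrogens = 23.
Net charge +1.
Molecular formula: C17H23N2O4S+

C17H23N2O4S+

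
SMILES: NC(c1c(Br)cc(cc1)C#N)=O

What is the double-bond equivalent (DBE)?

7

Molecular formula from the SMILES: C8H5BrN2O.
DoU = (2C + 2 + N − H − X)/2 = (2·8 + 2 + 2 − 5 − 1)/2 = 14/2 = 7.
(Structurally: 1 ring(s) + 6 π bond(s) = 7.)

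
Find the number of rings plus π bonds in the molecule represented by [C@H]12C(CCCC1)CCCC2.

Molecular formula from the SMILES: C10H18.
DoU = (2C + 2 + N − H − X)/2 = (2·10 + 2 + 0 − 18 − 0)/2 = 4/2 = 2.
(Structurally: 2 ring(s) + 0 π bond(s) = 2.)

2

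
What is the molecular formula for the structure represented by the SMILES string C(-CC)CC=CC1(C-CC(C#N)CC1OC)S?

C14H23NOS

Heavy atoms from the SMILES: 14 C, 1 N, 1 O, 1 S.
Implicit hydrogens by atom environment:
  6 × C: 2 H each → 12
  4 × C: 1 H each → 4
  2 × C: 3 H each → 6
  2 × C: no H
  1 × N: no H
  1 × O: no H
  1 × S: 1 H
  Total hydrogens = 23.
Molecular formula: C14H23NOS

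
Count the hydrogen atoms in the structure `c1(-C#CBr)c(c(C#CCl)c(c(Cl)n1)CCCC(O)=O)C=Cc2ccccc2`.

Hydrogens are implicit in SMILES; fill each atom to its normal valence:
  6 × C (aromatic): no H
  5 × C (aromatic): 1 H each → 5
  5 × C: no H
  3 × C: 2 H each → 6
  2 × C: 1 H each → 2
  2 × Cl: no H
  1 × Br: no H
  1 × N (aromatic): no H
  1 × O: 1 H
  1 × O: no H
  Total hydrogens = 14.

14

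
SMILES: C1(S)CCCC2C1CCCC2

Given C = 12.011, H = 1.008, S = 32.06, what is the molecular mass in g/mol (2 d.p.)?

Molecular formula: C10H18S.
M = 10×12.011 + 18×1.008 + 1×32.06 = 170.31 g/mol.

170.31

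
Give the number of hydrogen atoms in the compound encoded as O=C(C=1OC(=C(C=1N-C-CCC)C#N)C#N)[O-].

10

Hydrogens are implicit in SMILES; fill each atom to its normal valence:
  4 × C (aromatic): no H
  3 × C: 2 H each → 6
  3 × C: no H
  2 × N: no H
  1 × C: 3 H
  1 × N: 1 H
  1 × O (aromatic): no H
  1 × O: no H
  1 × O (charge -1): no H
  Total hydrogens = 10.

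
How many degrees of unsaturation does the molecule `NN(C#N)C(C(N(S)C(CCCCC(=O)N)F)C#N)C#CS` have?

Molecular formula from the SMILES: C12H17FN6OS2.
DoU = (2C + 2 + N − H − X)/2 = (2·12 + 2 + 6 − 17 − 1)/2 = 14/2 = 7.
(Structurally: 0 ring(s) + 7 π bond(s) = 7.)

7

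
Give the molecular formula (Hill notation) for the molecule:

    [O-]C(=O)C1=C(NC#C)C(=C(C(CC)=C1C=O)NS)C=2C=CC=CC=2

Heavy atoms from the SMILES: 18 C, 2 N, 3 O, 1 S.
Implicit hydrogens by atom environment:
  7 × C (aromatic): no H
  5 × C (aromatic): 1 H each → 5
  2 × C: 1 H each → 2
  2 × C: no H
  2 × N: 1 H each → 2
  2 × O: no H
  1 × C: 3 H
  1 × C: 2 H
  1 × O (charge -1): no H
  1 × S: 1 H
  Total hydrogens = 15.
Net charge -1.
Molecular formula: C18H15N2O3S-

C18H15N2O3S-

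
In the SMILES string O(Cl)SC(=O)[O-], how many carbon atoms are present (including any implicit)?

1

The symbol for carbon appears 1 time in the SMILES. (Cl is a single chlorine, not C + l.)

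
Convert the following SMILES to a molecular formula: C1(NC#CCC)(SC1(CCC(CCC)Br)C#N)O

C13H19BrN2OS

Heavy atoms from the SMILES: 1 Br, 13 C, 2 N, 1 O, 1 S.
Implicit hydrogens by atom environment:
  5 × C: 2 H each → 10
  5 × C: no H
  2 × C: 3 H each → 6
  1 × Br: no H
  1 × C: 1 H
  1 × N: 1 H
  1 × N: no H
  1 × O: 1 H
  1 × S: no H
  Total hydrogens = 19.
Molecular formula: C13H19BrN2OS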